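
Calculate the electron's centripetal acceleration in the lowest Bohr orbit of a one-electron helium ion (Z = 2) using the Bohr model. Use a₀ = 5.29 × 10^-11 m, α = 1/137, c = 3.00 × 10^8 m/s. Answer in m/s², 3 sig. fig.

r = n²a₀/Z = 2.65 × 10^-11 m, v = Zαc/n = 4.38 × 10^6 m/s
a = v²/r = (4.38 × 10^6)² / 2.65 × 10^-11 = 7.25 × 10^23 m/s²

7.25 × 10^23 m/s²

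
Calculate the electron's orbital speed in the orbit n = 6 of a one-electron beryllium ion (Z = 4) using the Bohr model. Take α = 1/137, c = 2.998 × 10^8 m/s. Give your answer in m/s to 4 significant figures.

1.459 × 10^6 m/s

v_n = Zαc/n = 4 × 0.007299 × 2.998 × 10^8 / 6
    = 1.459 × 10^6 m/s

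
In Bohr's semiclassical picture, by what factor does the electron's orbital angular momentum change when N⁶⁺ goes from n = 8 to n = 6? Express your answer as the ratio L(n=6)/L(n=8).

3/4

L = nℏ depends only on n, so L ∝ n.
L(n=6)/L(n=8) = (6/8)^1 = 3/4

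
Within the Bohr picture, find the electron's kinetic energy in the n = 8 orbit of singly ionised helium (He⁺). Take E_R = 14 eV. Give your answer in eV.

For a Coulomb orbit the virial theorem gives K = −E_n.
E_n = −E_R·Z²/n², so K = E_R·Z²/n² = 14 × 2²/8² = 0.88 eV

0.88 eV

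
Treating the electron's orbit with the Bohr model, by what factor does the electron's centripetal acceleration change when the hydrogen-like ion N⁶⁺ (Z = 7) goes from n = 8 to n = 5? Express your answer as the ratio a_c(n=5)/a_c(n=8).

a_c ∝ Z^3 · n^-4; with Z fixed, a_c ∝ n^-4.
a_c(n=5)/a_c(n=8) = (5/8)^-4 = 4096/625

4096/625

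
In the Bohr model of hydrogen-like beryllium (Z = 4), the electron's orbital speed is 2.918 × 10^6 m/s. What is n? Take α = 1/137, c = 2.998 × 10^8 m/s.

3

v_n = Zαc/n ⇒ n = Zαc/v = 4 × 0.007299 × 2.998 × 10^8 / 2.918 × 10^6 ≈ 3.00
n = 3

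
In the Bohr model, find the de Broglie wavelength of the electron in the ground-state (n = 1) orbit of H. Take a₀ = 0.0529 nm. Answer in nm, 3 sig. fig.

0.332 nm

The Bohr quantisation condition is nλ = 2πr_n.
r_n = n²a₀/Z = 0.0529 nm
λ = 2πr_n/n = 2π·0.0529/1 = 0.332 nm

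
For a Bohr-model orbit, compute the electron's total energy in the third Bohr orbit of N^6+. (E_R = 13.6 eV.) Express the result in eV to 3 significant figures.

E_n = −E_R·Z²/n² = −13.6 × 7²/3² = -74.0 eV

-74.0 eV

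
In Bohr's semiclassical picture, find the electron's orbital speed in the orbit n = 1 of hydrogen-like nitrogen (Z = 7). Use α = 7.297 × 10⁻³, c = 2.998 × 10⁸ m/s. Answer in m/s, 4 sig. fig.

1.531 × 10⁷ m/s

v_n = Zαc/n = 7 × 0.007297 × 2.998 × 10⁸ / 1
    = 1.531 × 10⁷ m/s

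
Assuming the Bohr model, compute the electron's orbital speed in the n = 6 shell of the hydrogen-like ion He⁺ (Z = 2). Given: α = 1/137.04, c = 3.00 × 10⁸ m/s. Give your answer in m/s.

7.30 × 10⁵ m/s

v_n = Zαc/n = 2 × 0.00730 × 3.00 × 10⁸ / 6
    = 7.30 × 10⁵ m/s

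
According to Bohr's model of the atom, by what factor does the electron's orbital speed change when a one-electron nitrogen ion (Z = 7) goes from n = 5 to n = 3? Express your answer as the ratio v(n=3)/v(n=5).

5/3

v ∝ Z^1 · n^-1; with Z fixed, v ∝ n^-1.
v(n=3)/v(n=5) = (3/5)^-1 = 5/3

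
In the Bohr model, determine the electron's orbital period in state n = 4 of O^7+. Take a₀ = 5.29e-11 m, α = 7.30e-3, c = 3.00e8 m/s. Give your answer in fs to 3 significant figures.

r = n²a₀/Z = 4²·5.29e-11/8 = 1.06e-10 m
v = Zαc/n = 8·0.00730·3.00e8/4 = 4.38e6 m/s
T = 2πr/v = 1.52e-16 s = 0.152 fs

0.152 fs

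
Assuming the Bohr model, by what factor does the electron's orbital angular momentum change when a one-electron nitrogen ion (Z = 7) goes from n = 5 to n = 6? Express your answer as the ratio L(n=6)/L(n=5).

6/5

L = nℏ depends only on n, so L ∝ n.
L(n=6)/L(n=5) = (6/5)^1 = 6/5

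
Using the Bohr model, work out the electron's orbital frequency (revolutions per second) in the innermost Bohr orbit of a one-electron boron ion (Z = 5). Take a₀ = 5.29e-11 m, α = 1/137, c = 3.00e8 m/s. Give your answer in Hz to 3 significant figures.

r = n²a₀/Z = 1.06e-11 m, v = Zαc/n = 1.09e7 m/s
f = v/(2πr) = 1.65e17 Hz

1.65e17 Hz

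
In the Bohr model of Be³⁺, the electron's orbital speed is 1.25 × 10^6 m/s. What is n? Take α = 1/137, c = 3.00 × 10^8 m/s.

7

v_n = Zαc/n ⇒ n = Zαc/v = 4 × 0.00730 × 3.00 × 10^8 / 1.25 × 10^6 ≈ 7.01
n = 7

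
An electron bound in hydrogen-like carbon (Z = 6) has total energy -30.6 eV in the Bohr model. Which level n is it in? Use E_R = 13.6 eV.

E_n = −E_R Z²/n² ⇒ n² = E_R Z²/(−E_n) = 13.6 × 6² / 30.6 ≈ 16.00
n = 4

4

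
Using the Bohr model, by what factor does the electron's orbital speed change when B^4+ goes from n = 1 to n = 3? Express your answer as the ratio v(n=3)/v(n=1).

1/3

v ∝ Z^1 · n^-1; with Z fixed, v ∝ n^-1.
v(n=3)/v(n=1) = (3/1)^-1 = 1/3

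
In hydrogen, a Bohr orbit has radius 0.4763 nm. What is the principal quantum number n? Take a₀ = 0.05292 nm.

3

r_n = n²a₀/Z ⇒ n² = rZ/a₀ = 0.4763 × 1 / 0.05292 ≈ 9.00
n = 3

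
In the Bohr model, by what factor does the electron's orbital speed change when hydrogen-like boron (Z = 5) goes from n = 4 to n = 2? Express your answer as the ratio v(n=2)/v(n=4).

2

v ∝ Z^1 · n^-1; with Z fixed, v ∝ n^-1.
v(n=2)/v(n=4) = (2/4)^-1 = 2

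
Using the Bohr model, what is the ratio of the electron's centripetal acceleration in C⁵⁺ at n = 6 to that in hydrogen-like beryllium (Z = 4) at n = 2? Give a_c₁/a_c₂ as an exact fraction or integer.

a_c ∝ Z^3 · n^-4
a_c₁/a_c₂ = (6/4)^3 · (6/2)^-4 = 1/24

1/24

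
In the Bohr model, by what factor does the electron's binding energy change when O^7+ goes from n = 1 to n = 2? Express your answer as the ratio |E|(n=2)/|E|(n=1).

|E| ∝ Z^2 · n^-2; with Z fixed, |E| ∝ n^-2.
|E|(n=2)/|E|(n=1) = (2/1)^-2 = 1/4

1/4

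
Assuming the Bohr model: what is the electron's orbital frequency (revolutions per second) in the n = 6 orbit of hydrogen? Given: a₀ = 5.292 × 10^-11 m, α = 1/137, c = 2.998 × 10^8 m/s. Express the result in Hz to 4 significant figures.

3.047 × 10^13 Hz

r = n²a₀/Z = 1.905 × 10^-9 m, v = Zαc/n = 3.647 × 10^5 m/s
f = v/(2πr) = 3.047 × 10^13 Hz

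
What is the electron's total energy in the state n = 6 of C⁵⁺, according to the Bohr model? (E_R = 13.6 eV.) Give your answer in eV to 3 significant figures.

E_n = −E_R·Z²/n² = −13.6 × 6²/6² = -13.6 eV

-13.6 eV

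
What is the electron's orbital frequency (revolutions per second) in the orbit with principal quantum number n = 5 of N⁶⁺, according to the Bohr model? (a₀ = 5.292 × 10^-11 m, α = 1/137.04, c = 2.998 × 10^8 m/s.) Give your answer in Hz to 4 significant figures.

2.579 × 10^15 Hz

r = n²a₀/Z = 1.890 × 10^-10 m, v = Zαc/n = 3.063 × 10^6 m/s
f = v/(2πr) = 2.579 × 10^15 Hz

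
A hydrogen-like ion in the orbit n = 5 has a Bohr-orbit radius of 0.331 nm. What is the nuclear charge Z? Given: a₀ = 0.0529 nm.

4

r_n = n²a₀/Z ⇒ Z = n²a₀/r = 5² × 0.0529 / 0.331 ≈ 4.00
Z = 4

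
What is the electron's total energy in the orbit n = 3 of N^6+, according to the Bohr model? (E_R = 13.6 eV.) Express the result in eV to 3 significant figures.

-74.0 eV

E_n = −E_R·Z²/n² = −13.6 × 7²/3² = -74.0 eV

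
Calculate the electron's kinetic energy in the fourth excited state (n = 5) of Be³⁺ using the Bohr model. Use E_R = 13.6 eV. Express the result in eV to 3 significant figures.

8.70 eV

For a Coulomb orbit the virial theorem gives K = −E_n.
E_n = −E_R·Z²/n², so K = E_R·Z²/n² = 13.6 × 4²/5² = 8.70 eV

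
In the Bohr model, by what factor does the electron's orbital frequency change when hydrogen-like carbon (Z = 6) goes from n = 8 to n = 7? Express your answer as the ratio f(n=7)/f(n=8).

512/343

f ∝ Z^2 · n^-3; with Z fixed, f ∝ n^-3.
f(n=7)/f(n=8) = (7/8)^-3 = 512/343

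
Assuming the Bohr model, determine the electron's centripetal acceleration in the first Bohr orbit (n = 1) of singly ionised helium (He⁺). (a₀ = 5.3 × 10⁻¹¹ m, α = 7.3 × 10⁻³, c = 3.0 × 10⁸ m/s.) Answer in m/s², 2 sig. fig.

7.2 × 10²³ m/s²

r = n²a₀/Z = 2.6 × 10⁻¹¹ m, v = Zαc/n = 4.4 × 10⁶ m/s
a = v²/r = (4.4 × 10⁶)² / 2.6 × 10⁻¹¹ = 7.2 × 10²³ m/s²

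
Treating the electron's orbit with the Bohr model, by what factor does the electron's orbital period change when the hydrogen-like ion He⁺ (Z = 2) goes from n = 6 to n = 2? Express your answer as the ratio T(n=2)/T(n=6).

1/27

T ∝ Z^-2 · n^3; with Z fixed, T ∝ n^3.
T(n=2)/T(n=6) = (2/6)^3 = 1/27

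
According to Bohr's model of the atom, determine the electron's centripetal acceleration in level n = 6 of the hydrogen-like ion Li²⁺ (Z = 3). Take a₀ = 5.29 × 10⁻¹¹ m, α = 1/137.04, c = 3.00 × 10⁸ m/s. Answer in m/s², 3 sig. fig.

1.89 × 10²¹ m/s²

r = n²a₀/Z = 6.35 × 10⁻¹⁰ m, v = Zαc/n = 1.09 × 10⁶ m/s
a = v²/r = (1.09 × 10⁶)² / 6.35 × 10⁻¹⁰ = 1.89 × 10²¹ m/s²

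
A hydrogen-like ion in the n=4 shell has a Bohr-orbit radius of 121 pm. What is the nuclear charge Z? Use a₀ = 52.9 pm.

7

r_n = n²a₀/Z ⇒ Z = n²a₀/r = 4² × 52.9 / 121 ≈ 7.00
Z = 7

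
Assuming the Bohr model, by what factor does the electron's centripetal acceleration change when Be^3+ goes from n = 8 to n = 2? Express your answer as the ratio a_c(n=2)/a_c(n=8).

256

a_c ∝ Z^3 · n^-4; with Z fixed, a_c ∝ n^-4.
a_c(n=2)/a_c(n=8) = (2/8)^-4 = 256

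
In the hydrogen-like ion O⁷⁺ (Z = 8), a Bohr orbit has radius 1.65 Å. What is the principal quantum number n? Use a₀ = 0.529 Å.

r_n = n²a₀/Z ⇒ n² = rZ/a₀ = 1.65 × 8 / 0.529 ≈ 24.95
n = 5

5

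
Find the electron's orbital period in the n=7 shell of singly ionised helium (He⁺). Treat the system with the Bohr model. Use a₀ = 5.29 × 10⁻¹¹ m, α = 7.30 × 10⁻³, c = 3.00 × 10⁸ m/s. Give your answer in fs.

r = n²a₀/Z = 7²·5.29 × 10⁻¹¹/2 = 1.30 × 10⁻⁹ m
v = Zαc/n = 2·0.00730·3.00 × 10⁸/7 = 6.26 × 10⁵ m/s
T = 2πr/v = 1.30 × 10⁻¹⁴ s = 13.0 fs

13.0 fs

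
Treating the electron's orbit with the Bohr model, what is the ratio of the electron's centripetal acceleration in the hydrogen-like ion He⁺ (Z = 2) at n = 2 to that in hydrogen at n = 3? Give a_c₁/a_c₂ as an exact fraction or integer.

a_c ∝ Z^3 · n^-4
a_c₁/a_c₂ = (2/1)^3 · (2/3)^-4 = 81/2

81/2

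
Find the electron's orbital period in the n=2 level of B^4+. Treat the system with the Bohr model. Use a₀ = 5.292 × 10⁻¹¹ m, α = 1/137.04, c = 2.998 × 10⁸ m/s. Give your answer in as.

r = n²a₀/Z = 2²·5.292 × 10⁻¹¹/5 = 4.234 × 10⁻¹¹ m
v = Zαc/n = 5·0.007297·2.998 × 10⁸/2 = 5.469 × 10⁶ m/s
T = 2πr/v = 4.864 × 10⁻¹⁷ s = 48.64 as

48.64 as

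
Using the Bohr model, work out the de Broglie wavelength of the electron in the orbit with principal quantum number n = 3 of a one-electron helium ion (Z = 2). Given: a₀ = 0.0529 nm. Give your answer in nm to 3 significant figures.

The Bohr quantisation condition is nλ = 2πr_n.
r_n = n²a₀/Z = 0.238 nm
λ = 2πr_n/n = 2π·0.238/3 = 0.499 nm

0.499 nm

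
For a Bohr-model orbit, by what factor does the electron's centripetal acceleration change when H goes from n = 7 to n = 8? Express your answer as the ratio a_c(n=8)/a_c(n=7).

2401/4096

a_c ∝ Z^3 · n^-4; with Z fixed, a_c ∝ n^-4.
a_c(n=8)/a_c(n=7) = (8/7)^-4 = 2401/4096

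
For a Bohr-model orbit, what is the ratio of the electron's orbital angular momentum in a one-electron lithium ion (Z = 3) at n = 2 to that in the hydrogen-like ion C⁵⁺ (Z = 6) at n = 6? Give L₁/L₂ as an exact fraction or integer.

L = nℏ is independent of Z.
L₁/L₂ = n₁/n₂ = 2/6 = 1/3

1/3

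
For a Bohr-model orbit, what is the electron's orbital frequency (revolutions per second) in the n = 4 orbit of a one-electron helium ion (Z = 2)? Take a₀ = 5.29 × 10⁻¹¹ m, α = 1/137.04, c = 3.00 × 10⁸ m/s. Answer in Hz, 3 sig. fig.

r = n²a₀/Z = 4.23 × 10⁻¹⁰ m, v = Zαc/n = 1.09 × 10⁶ m/s
f = v/(2πr) = 4.12 × 10¹⁴ Hz

4.12 × 10¹⁴ Hz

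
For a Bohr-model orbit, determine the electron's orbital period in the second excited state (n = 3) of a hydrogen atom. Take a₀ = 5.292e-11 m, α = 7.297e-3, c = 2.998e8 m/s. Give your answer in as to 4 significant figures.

r = n²a₀/Z = 3²·5.292e-11/1 = 4.763e-10 m
v = Zαc/n = 1·0.007297·2.998e8/3 = 7.292e5 m/s
T = 2πr/v = 4.104e-15 s = 4104 as

4104 as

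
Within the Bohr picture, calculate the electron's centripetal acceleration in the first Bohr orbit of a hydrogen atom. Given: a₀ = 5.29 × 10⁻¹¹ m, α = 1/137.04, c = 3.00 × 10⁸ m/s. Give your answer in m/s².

r = n²a₀/Z = 5.29 × 10⁻¹¹ m, v = Zαc/n = 2.19 × 10⁶ m/s
a = v²/r = (2.19 × 10⁶)² / 5.29 × 10⁻¹¹ = 9.06 × 10²² m/s²

9.06 × 10²² m/s²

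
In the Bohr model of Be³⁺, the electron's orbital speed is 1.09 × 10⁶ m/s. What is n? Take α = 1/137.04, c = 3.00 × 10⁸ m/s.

8

v_n = Zαc/n ⇒ n = Zαc/v = 4 × 0.00730 × 3.00 × 10⁸ / 1.09 × 10⁶ ≈ 8.03
n = 8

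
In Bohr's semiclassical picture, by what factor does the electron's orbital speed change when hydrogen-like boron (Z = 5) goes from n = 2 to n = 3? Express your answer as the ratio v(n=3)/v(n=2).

2/3

v ∝ Z^1 · n^-1; with Z fixed, v ∝ n^-1.
v(n=3)/v(n=2) = (3/2)^-1 = 2/3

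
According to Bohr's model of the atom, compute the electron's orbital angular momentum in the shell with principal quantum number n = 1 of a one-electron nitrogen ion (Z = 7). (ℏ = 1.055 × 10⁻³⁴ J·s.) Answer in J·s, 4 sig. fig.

1.055 × 10⁻³⁴ J·s

L_n = nℏ = 1 × 1.055 × 10⁻³⁴ = 1.055 × 10⁻³⁴ J·s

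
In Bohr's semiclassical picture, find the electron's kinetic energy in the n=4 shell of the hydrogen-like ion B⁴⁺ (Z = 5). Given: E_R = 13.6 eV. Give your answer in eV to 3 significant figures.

21.2 eV

For a Coulomb orbit the virial theorem gives K = −E_n.
E_n = −E_R·Z²/n², so K = E_R·Z²/n² = 13.6 × 5²/4² = 21.2 eV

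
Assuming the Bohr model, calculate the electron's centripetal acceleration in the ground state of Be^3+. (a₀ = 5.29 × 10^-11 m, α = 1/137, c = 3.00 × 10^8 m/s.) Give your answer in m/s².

r = n²a₀/Z = 1.32 × 10^-11 m, v = Zαc/n = 8.76 × 10^6 m/s
a = v²/r = (8.76 × 10^6)² / 1.32 × 10^-11 = 5.80 × 10^24 m/s²

5.80 × 10^24 m/s²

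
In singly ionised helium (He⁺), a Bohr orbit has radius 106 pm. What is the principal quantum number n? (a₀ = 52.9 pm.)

2

r_n = n²a₀/Z ⇒ n² = rZ/a₀ = 106 × 2 / 52.9 ≈ 4.01
n = 2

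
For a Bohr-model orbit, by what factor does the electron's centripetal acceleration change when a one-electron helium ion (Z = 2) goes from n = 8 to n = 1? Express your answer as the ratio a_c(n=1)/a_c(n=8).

4096

a_c ∝ Z^3 · n^-4; with Z fixed, a_c ∝ n^-4.
a_c(n=1)/a_c(n=8) = (1/8)^-4 = 4096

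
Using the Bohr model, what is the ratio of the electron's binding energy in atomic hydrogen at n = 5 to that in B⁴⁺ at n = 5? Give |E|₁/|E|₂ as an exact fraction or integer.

|E| ∝ Z^2 · n^-2
|E|₁/|E|₂ = (1/5)^2 · (5/5)^-2 = 1/25

1/25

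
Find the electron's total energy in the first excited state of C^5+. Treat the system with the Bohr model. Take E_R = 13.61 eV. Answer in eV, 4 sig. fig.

E_n = −E_R·Z²/n² = −13.61 × 6²/2² = -122.5 eV

-122.5 eV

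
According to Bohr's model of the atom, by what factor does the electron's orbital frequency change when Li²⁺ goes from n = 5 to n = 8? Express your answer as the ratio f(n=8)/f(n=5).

125/512

f ∝ Z^2 · n^-3; with Z fixed, f ∝ n^-3.
f(n=8)/f(n=5) = (8/5)^-3 = 125/512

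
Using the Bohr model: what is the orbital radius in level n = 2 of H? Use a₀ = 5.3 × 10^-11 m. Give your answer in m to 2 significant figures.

2.1 × 10^-10 m

r_n = n²a₀/Z = 2² × 5.3 × 10^-11 / 1
    = 4 × 5.3 × 10^-11 / 1 = 2.1 × 10^-10 m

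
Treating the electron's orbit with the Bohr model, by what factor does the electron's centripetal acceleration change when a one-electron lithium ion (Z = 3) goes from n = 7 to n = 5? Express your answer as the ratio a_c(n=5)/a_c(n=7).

a_c ∝ Z^3 · n^-4; with Z fixed, a_c ∝ n^-4.
a_c(n=5)/a_c(n=7) = (5/7)^-4 = 2401/625

2401/625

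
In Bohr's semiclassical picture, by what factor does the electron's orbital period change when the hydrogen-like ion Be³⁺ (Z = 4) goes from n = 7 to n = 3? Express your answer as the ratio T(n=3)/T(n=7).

T ∝ Z^-2 · n^3; with Z fixed, T ∝ n^3.
T(n=3)/T(n=7) = (3/7)^3 = 27/343

27/343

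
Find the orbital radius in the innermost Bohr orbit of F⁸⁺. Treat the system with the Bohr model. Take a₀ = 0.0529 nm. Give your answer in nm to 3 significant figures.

0.00588 nm

r_n = n²a₀/Z = 1² × 0.0529 / 9
    = 1 × 0.0529 / 9 = 0.00588 nm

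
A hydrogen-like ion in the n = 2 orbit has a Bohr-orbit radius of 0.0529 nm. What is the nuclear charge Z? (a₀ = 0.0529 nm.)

4

r_n = n²a₀/Z ⇒ Z = n²a₀/r = 2² × 0.0529 / 0.0529 ≈ 4.00
Z = 4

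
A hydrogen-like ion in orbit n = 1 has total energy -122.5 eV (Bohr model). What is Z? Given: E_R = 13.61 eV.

3

E_n = −E_R Z²/n² ⇒ Z² = −E_n n²/E_R = 122.5 × 1² / 13.61 ≈ 9.00
Z = 3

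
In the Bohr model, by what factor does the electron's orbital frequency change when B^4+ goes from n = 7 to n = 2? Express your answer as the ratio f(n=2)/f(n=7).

343/8

f ∝ Z^2 · n^-3; with Z fixed, f ∝ n^-3.
f(n=2)/f(n=7) = (2/7)^-3 = 343/8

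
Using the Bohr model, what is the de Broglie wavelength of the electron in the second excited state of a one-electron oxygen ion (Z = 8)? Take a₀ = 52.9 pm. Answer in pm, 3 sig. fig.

The Bohr quantisation condition is nλ = 2πr_n.
r_n = n²a₀/Z = 59.5 pm
λ = 2πr_n/n = 2π·59.5/3 = 125 pm

125 pm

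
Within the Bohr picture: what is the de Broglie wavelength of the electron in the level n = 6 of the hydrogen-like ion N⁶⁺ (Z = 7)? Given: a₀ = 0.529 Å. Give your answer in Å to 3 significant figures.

The Bohr quantisation condition is nλ = 2πr_n.
r_n = n²a₀/Z = 2.72 Å
λ = 2πr_n/n = 2π·2.72/6 = 2.85 Å

2.85 Å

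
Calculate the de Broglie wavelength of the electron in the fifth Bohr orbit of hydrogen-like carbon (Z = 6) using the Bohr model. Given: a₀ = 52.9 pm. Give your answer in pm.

The Bohr quantisation condition is nλ = 2πr_n.
r_n = n²a₀/Z = 220 pm
λ = 2πr_n/n = 2π·220/5 = 277 pm

277 pm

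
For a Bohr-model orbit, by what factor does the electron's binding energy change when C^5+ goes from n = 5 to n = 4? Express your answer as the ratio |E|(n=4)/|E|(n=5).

25/16

|E| ∝ Z^2 · n^-2; with Z fixed, |E| ∝ n^-2.
|E|(n=4)/|E|(n=5) = (4/5)^-2 = 25/16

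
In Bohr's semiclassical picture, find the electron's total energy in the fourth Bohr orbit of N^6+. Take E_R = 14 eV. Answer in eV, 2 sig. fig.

E_n = −E_R·Z²/n² = −14 × 7²/4² = -43 eV

-43 eV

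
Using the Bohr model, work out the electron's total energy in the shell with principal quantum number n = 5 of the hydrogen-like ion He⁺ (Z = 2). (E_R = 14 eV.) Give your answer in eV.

-2.2 eV

E_n = −E_R·Z²/n² = −14 × 2²/5² = -2.2 eV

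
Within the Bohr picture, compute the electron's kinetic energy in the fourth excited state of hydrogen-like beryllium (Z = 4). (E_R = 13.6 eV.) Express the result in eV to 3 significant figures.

For a Coulomb orbit the virial theorem gives K = −E_n.
E_n = −E_R·Z²/n², so K = E_R·Z²/n² = 13.6 × 4²/5² = 8.70 eV

8.70 eV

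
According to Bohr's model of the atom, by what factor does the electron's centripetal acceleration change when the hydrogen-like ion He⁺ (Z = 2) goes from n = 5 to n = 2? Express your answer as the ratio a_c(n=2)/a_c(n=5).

625/16

a_c ∝ Z^3 · n^-4; with Z fixed, a_c ∝ n^-4.
a_c(n=2)/a_c(n=5) = (2/5)^-4 = 625/16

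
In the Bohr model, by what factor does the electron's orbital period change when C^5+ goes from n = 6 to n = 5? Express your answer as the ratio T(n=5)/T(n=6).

125/216

T ∝ Z^-2 · n^3; with Z fixed, T ∝ n^3.
T(n=5)/T(n=6) = (5/6)^3 = 125/216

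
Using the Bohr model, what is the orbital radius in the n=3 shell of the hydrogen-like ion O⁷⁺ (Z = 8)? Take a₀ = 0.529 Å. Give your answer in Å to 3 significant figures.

r_n = n²a₀/Z = 3² × 0.529 / 8
    = 9 × 0.529 / 8 = 0.595 Å

0.595 Å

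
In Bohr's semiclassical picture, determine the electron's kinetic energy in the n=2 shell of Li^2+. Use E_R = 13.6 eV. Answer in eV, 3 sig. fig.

30.6 eV

For a Coulomb orbit the virial theorem gives K = −E_n.
E_n = −E_R·Z²/n², so K = E_R·Z²/n² = 13.6 × 3²/2² = 30.6 eV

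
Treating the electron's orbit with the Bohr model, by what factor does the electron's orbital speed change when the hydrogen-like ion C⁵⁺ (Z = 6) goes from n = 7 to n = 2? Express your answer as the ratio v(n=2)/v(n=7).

v ∝ Z^1 · n^-1; with Z fixed, v ∝ n^-1.
v(n=2)/v(n=7) = (2/7)^-1 = 7/2

7/2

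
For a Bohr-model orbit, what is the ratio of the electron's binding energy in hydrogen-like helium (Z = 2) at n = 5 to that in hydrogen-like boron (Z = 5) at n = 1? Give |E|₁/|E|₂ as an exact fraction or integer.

4/625

|E| ∝ Z^2 · n^-2
|E|₁/|E|₂ = (2/5)^2 · (5/1)^-2 = 4/625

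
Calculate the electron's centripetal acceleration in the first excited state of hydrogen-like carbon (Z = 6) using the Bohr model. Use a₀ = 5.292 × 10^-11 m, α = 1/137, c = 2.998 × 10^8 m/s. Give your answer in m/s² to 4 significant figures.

r = n²a₀/Z = 3.528 × 10^-11 m, v = Zαc/n = 6.565 × 10^6 m/s
a = v²/r = (6.565 × 10^6)² / 3.528 × 10^-11 = 1.222 × 10^24 m/s²

1.222 × 10^24 m/s²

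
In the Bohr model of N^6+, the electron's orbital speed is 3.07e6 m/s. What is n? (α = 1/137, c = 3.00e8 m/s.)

v_n = Zαc/n ⇒ n = Zαc/v = 7 × 0.00730 × 3.00e8 / 3.07e6 ≈ 4.99
n = 5

5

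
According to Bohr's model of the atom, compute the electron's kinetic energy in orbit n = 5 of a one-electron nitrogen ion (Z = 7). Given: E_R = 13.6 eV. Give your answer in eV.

For a Coulomb orbit the virial theorem gives K = −E_n.
E_n = −E_R·Z²/n², so K = E_R·Z²/n² = 13.6 × 7²/5² = 26.7 eV

26.7 eV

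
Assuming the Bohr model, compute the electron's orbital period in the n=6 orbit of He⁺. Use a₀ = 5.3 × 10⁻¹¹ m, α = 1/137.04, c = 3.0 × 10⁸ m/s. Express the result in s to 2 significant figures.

8.2 × 10⁻¹⁵ s

r = n²a₀/Z = 6²·5.3 × 10⁻¹¹/2 = 9.5 × 10⁻¹⁰ m
v = Zαc/n = 2·0.0073·3.0 × 10⁸/6 = 7.3 × 10⁵ m/s
T = 2πr/v = 8.2 × 10⁻¹⁵ s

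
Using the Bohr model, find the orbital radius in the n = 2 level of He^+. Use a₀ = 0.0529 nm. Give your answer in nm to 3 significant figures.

0.106 nm

r_n = n²a₀/Z = 2² × 0.0529 / 2
    = 4 × 0.0529 / 2 = 0.106 nm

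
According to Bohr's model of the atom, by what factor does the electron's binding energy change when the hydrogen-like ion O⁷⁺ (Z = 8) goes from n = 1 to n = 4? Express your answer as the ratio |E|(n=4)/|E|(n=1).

1/16

|E| ∝ Z^2 · n^-2; with Z fixed, |E| ∝ n^-2.
|E|(n=4)/|E|(n=1) = (4/1)^-2 = 1/16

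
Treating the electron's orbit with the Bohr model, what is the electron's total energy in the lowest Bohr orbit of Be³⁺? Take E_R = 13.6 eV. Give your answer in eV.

E_n = −E_R·Z²/n² = −13.6 × 4²/1² = -218 eV

-218 eV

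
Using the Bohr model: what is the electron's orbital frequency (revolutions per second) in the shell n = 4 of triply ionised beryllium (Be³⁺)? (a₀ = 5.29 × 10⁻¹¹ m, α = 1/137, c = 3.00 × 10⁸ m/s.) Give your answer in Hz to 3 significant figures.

r = n²a₀/Z = 2.12 × 10⁻¹⁰ m, v = Zαc/n = 2.19 × 10⁶ m/s
f = v/(2πr) = 1.65 × 10¹⁵ Hz

1.65 × 10¹⁵ Hz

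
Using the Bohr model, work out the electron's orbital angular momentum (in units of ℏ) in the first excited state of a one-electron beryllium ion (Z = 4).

L_n = nℏ, so L/ℏ = n = 2.

2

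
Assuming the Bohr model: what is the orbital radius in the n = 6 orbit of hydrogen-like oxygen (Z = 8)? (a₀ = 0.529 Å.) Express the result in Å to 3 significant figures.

r_n = n²a₀/Z = 6² × 0.529 / 8
    = 36 × 0.529 / 8 = 2.38 Å

2.38 Å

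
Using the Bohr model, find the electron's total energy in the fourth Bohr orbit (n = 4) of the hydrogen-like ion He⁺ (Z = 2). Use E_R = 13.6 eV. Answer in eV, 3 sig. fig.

-3.40 eV

E_n = −E_R·Z²/n² = −13.6 × 2²/4² = -3.40 eV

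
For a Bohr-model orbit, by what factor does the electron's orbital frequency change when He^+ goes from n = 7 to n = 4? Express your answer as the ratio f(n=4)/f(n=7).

f ∝ Z^2 · n^-3; with Z fixed, f ∝ n^-3.
f(n=4)/f(n=7) = (4/7)^-3 = 343/64

343/64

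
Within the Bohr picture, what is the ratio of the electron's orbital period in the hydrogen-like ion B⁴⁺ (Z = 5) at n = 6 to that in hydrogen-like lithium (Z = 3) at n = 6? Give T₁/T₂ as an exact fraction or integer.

T ∝ Z^-2 · n^3
T₁/T₂ = (5/3)^-2 · (6/6)^3 = 9/25

9/25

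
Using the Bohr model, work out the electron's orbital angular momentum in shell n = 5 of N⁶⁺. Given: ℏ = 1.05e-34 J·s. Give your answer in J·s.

5.25e-34 J·s

L_n = nℏ = 5 × 1.05e-34 = 5.25e-34 J·s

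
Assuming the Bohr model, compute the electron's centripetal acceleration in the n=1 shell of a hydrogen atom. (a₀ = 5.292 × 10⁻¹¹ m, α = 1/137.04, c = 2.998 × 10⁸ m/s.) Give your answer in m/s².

r = n²a₀/Z = 5.292 × 10⁻¹¹ m, v = Zαc/n = 2.188 × 10⁶ m/s
a = v²/r = (2.188 × 10⁶)² / 5.292 × 10⁻¹¹ = 9.044 × 10²² m/s²

9.044 × 10²² m/s²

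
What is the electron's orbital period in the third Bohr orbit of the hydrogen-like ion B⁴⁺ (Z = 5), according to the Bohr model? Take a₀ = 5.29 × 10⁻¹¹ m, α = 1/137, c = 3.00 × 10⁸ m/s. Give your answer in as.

164 as

r = n²a₀/Z = 3²·5.29 × 10⁻¹¹/5 = 9.52 × 10⁻¹¹ m
v = Zαc/n = 5·0.00730·3.00 × 10⁸/3 = 3.65 × 10⁶ m/s
T = 2πr/v = 1.64 × 10⁻¹⁶ s = 164 as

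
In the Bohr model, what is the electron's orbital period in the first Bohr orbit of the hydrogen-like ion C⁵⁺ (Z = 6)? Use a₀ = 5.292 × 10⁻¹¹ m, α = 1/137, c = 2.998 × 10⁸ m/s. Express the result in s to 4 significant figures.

r = n²a₀/Z = 1²·5.292 × 10⁻¹¹/6 = 8.820 × 10⁻¹² m
v = Zαc/n = 6·0.007299·2.998 × 10⁸/1 = 1.313 × 10⁷ m/s
T = 2πr/v = 4.221 × 10⁻¹⁸ s

4.221 × 10⁻¹⁸ s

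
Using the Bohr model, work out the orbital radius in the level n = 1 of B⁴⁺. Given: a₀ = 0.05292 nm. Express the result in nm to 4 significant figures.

0.01058 nm

r_n = n²a₀/Z = 1² × 0.05292 / 5
    = 1 × 0.05292 / 5 = 0.01058 nm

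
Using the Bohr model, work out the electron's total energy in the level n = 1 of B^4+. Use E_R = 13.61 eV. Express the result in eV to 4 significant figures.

E_n = −E_R·Z²/n² = −13.61 × 5²/1² = -340.2 eV

-340.2 eV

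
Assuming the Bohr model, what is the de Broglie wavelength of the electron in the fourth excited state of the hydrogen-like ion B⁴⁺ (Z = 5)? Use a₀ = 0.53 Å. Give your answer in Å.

The Bohr quantisation condition is nλ = 2πr_n.
r_n = n²a₀/Z = 2.6 Å
λ = 2πr_n/n = 2π·2.6/5 = 3.3 Å

3.3 Å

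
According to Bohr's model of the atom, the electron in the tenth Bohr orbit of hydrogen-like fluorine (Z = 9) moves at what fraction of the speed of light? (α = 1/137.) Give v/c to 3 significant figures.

0.00657

v_n = Zαc/n, so v/c = Zα/n = 9 × 0.00730 / 10 = 0.00657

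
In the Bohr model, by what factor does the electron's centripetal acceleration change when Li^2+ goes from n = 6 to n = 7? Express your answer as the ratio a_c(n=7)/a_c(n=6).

1296/2401

a_c ∝ Z^3 · n^-4; with Z fixed, a_c ∝ n^-4.
a_c(n=7)/a_c(n=6) = (7/6)^-4 = 1296/2401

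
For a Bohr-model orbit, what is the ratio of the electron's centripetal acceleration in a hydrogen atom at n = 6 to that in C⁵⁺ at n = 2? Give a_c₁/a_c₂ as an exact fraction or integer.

1/17496

a_c ∝ Z^3 · n^-4
a_c₁/a_c₂ = (1/6)^3 · (6/2)^-4 = 1/17496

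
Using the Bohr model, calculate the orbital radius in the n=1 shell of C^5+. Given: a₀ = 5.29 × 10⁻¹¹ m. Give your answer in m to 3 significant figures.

8.82 × 10⁻¹² m

r_n = n²a₀/Z = 1² × 5.29 × 10⁻¹¹ / 6
    = 1 × 5.29 × 10⁻¹¹ / 6 = 8.82 × 10⁻¹² m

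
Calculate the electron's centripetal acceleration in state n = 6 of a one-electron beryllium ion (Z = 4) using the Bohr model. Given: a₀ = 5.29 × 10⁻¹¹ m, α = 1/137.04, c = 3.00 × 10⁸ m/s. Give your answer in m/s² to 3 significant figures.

r = n²a₀/Z = 4.76 × 10⁻¹⁰ m, v = Zαc/n = 1.46 × 10⁶ m/s
a = v²/r = (1.46 × 10⁶)² / 4.76 × 10⁻¹⁰ = 4.47 × 10²¹ m/s²

4.47 × 10²¹ m/s²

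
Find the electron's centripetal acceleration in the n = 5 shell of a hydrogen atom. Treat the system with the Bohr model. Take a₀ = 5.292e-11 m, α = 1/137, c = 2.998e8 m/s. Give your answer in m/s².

1.448e20 m/s²

r = n²a₀/Z = 1.323e-9 m, v = Zαc/n = 4.377e5 m/s
a = v²/r = (4.377e5)² / 1.323e-9 = 1.448e20 m/s²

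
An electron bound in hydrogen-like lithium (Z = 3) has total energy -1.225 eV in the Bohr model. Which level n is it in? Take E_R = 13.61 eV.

E_n = −E_R Z²/n² ⇒ n² = E_R Z²/(−E_n) = 13.61 × 3² / 1.225 ≈ 99.99
n = 10

10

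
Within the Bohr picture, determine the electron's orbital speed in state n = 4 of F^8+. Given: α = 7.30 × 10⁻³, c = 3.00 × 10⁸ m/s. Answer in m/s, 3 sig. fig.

v_n = Zαc/n = 9 × 0.00730 × 3.00 × 10⁸ / 4
    = 4.93 × 10⁶ m/s

4.93 × 10⁶ m/s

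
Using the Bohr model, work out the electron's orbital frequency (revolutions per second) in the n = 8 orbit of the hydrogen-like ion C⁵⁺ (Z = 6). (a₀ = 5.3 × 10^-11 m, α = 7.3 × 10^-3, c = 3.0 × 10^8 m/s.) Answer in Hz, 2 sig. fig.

r = n²a₀/Z = 5.7 × 10^-10 m, v = Zαc/n = 1.6 × 10^6 m/s
f = v/(2πr) = 4.6 × 10^14 Hz

4.6 × 10^14 Hz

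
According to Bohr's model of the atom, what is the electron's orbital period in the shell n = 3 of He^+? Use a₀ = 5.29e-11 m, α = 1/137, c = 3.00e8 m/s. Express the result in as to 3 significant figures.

1020 as

r = n²a₀/Z = 3²·5.29e-11/2 = 2.38e-10 m
v = Zαc/n = 2·0.00730·3.00e8/3 = 1.46e6 m/s
T = 2πr/v = 1.02e-15 s = 1020 as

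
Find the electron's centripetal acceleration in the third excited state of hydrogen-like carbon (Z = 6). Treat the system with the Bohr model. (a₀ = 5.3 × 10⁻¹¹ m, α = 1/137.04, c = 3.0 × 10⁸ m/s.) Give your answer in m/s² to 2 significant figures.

r = n²a₀/Z = 1.4 × 10⁻¹⁰ m, v = Zαc/n = 3.3 × 10⁶ m/s
a = v²/r = (3.3 × 10⁶)² / 1.4 × 10⁻¹⁰ = 7.6 × 10²² m/s²

7.6 × 10²² m/s²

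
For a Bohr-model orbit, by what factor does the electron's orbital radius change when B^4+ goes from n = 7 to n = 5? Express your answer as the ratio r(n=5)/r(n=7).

25/49

r ∝ Z^-1 · n^2; with Z fixed, r ∝ n^2.
r(n=5)/r(n=7) = (5/7)^2 = 25/49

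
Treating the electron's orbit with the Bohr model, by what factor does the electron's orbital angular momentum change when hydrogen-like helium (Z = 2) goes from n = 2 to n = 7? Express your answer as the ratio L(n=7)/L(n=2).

L = nℏ depends only on n, so L ∝ n.
L(n=7)/L(n=2) = (7/2)^1 = 7/2

7/2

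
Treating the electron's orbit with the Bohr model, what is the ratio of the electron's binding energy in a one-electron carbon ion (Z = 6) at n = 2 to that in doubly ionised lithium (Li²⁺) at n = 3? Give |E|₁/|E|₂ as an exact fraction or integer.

9

|E| ∝ Z^2 · n^-2
|E|₁/|E|₂ = (6/3)^2 · (2/3)^-2 = 9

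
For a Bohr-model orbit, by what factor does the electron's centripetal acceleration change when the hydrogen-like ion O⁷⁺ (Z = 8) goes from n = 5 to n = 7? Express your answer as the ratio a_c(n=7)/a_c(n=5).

a_c ∝ Z^3 · n^-4; with Z fixed, a_c ∝ n^-4.
a_c(n=7)/a_c(n=5) = (7/5)^-4 = 625/2401

625/2401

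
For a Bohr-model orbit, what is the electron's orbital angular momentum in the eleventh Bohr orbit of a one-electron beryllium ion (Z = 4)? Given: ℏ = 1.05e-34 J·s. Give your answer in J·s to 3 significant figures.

L_n = nℏ = 11 × 1.05e-34 = 1.16e-33 J·s

1.16e-33 J·s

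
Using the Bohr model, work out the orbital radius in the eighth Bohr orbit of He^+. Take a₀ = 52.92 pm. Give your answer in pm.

1693 pm

r_n = n²a₀/Z = 8² × 52.92 / 2
    = 64 × 52.92 / 2 = 1693 pm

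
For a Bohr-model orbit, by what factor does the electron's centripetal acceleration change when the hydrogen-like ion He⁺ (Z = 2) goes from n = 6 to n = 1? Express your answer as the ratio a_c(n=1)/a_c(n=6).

a_c ∝ Z^3 · n^-4; with Z fixed, a_c ∝ n^-4.
a_c(n=1)/a_c(n=6) = (1/6)^-4 = 1296

1296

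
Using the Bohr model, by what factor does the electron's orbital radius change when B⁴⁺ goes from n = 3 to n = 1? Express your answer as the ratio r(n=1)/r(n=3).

r ∝ Z^-1 · n^2; with Z fixed, r ∝ n^2.
r(n=1)/r(n=3) = (1/3)^2 = 1/9

1/9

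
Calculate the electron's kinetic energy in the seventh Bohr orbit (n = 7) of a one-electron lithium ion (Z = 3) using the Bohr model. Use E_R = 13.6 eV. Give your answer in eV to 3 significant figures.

For a Coulomb orbit the virial theorem gives K = −E_n.
E_n = −E_R·Z²/n², so K = E_R·Z²/n² = 13.6 × 3²/7² = 2.50 eV

2.50 eV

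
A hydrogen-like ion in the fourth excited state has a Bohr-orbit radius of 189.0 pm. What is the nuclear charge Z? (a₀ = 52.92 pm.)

r_n = n²a₀/Z ⇒ Z = n²a₀/r = 5² × 52.92 / 189.0 ≈ 7.00
Z = 7

7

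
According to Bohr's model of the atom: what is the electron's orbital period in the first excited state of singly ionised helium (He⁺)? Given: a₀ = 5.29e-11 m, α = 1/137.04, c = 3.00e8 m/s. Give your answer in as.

r = n²a₀/Z = 2²·5.29e-11/2 = 1.06e-10 m
v = Zαc/n = 2·0.00730·3.00e8/2 = 2.19e6 m/s
T = 2πr/v = 3.04e-16 s = 304 as

304 as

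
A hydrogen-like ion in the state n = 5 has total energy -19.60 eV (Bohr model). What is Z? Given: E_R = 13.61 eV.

E_n = −E_R Z²/n² ⇒ Z² = −E_n n²/E_R = 19.60 × 5² / 13.61 ≈ 36.00
Z = 6

6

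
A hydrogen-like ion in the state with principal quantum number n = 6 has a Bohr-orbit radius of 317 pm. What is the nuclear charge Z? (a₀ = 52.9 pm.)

r_n = n²a₀/Z ⇒ Z = n²a₀/r = 6² × 52.9 / 317 ≈ 6.01
Z = 6

6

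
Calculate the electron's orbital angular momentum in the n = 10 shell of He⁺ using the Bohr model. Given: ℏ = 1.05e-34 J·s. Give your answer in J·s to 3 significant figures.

1.05e-33 J·s

L_n = nℏ = 10 × 1.05e-34 = 1.05e-33 J·s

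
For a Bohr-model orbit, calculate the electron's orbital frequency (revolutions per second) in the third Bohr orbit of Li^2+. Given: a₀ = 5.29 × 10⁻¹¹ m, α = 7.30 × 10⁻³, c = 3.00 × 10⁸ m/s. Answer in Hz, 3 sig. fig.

2.20 × 10¹⁵ Hz

r = n²a₀/Z = 1.59 × 10⁻¹⁰ m, v = Zαc/n = 2.19 × 10⁶ m/s
f = v/(2πr) = 2.20 × 10¹⁵ Hz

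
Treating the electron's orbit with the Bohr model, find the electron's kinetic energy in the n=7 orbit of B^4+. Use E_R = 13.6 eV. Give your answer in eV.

6.94 eV

For a Coulomb orbit the virial theorem gives K = −E_n.
E_n = −E_R·Z²/n², so K = E_R·Z²/n² = 13.6 × 5²/7² = 6.94 eV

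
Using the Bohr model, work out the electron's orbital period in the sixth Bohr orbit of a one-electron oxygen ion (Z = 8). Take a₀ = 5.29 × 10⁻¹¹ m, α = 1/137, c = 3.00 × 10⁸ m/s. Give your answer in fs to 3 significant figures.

r = n²a₀/Z = 6²·5.29 × 10⁻¹¹/8 = 2.38 × 10⁻¹⁰ m
v = Zαc/n = 8·0.00730·3.00 × 10⁸/6 = 2.92 × 10⁶ m/s
T = 2πr/v = 5.12 × 10⁻¹⁶ s = 0.512 fs

0.512 fs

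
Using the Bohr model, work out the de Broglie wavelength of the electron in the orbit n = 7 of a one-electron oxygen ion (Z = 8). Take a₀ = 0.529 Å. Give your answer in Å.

2.91 Å

The Bohr quantisation condition is nλ = 2πr_n.
r_n = n²a₀/Z = 3.24 Å
λ = 2πr_n/n = 2π·3.24/7 = 2.91 Å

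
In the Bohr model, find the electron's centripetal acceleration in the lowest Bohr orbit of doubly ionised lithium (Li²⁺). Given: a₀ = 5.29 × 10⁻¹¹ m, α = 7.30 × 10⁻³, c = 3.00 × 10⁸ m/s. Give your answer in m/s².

2.45 × 10²⁴ m/s²

r = n²a₀/Z = 1.76 × 10⁻¹¹ m, v = Zαc/n = 6.57 × 10⁶ m/s
a = v²/r = (6.57 × 10⁶)² / 1.76 × 10⁻¹¹ = 2.45 × 10²⁴ m/s²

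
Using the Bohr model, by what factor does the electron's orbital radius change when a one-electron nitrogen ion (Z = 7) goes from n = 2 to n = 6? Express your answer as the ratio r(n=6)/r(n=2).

9

r ∝ Z^-1 · n^2; with Z fixed, r ∝ n^2.
r(n=6)/r(n=2) = (6/2)^2 = 9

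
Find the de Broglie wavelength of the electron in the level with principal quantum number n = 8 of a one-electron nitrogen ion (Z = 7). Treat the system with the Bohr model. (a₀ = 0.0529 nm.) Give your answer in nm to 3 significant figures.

0.380 nm

The Bohr quantisation condition is nλ = 2πr_n.
r_n = n²a₀/Z = 0.484 nm
λ = 2πr_n/n = 2π·0.484/8 = 0.380 nm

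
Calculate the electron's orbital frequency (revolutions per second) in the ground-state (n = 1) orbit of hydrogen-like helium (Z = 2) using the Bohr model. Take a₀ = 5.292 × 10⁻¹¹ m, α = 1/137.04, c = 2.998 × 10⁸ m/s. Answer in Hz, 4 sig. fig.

r = n²a₀/Z = 2.646 × 10⁻¹¹ m, v = Zαc/n = 4.375 × 10⁶ m/s
f = v/(2πr) = 2.632 × 10¹⁶ Hz

2.632 × 10¹⁶ Hz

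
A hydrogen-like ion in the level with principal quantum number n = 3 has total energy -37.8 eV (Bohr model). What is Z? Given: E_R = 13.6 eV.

5

E_n = −E_R Z²/n² ⇒ Z² = −E_n n²/E_R = 37.8 × 3² / 13.6 ≈ 25.01
Z = 5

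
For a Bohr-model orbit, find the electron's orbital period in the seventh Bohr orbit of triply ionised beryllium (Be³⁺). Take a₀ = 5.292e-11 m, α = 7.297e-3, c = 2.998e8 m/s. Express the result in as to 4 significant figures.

3258 as

r = n²a₀/Z = 7²·5.292e-11/4 = 6.483e-10 m
v = Zαc/n = 4·0.007297·2.998e8/7 = 1.250e6 m/s
T = 2πr/v = 3.258e-15 s = 3258 as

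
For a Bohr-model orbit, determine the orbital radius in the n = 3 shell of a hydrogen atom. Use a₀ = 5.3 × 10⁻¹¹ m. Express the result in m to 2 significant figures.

4.8 × 10⁻¹⁰ m

r_n = n²a₀/Z = 3² × 5.3 × 10⁻¹¹ / 1
    = 9 × 5.3 × 10⁻¹¹ / 1 = 4.8 × 10⁻¹⁰ m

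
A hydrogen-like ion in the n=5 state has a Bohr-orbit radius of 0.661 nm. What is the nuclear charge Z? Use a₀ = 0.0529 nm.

r_n = n²a₀/Z ⇒ Z = n²a₀/r = 5² × 0.0529 / 0.661 ≈ 2.00
Z = 2

2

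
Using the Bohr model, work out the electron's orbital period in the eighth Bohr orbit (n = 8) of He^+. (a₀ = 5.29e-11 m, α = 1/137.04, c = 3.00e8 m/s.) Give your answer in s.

1.94e-14 s

r = n²a₀/Z = 8²·5.29e-11/2 = 1.69e-9 m
v = Zαc/n = 2·0.00730·3.00e8/8 = 5.47e5 m/s
T = 2πr/v = 1.94e-14 s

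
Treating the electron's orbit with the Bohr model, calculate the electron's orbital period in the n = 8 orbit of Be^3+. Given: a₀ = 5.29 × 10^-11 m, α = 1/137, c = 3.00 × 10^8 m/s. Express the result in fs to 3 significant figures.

4.86 fs

r = n²a₀/Z = 8²·5.29 × 10^-11/4 = 8.46 × 10^-10 m
v = Zαc/n = 4·0.00730·3.00 × 10^8/8 = 1.09 × 10^6 m/s
T = 2πr/v = 4.86 × 10^-15 s = 4.86 fs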